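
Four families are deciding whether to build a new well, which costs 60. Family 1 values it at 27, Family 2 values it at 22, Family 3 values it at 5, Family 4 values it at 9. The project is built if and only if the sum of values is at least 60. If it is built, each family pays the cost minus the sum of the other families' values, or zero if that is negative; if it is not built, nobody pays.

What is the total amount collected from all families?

51

Total value 63 ≥ cost 60, so it is built.
Family 1: others sum to 36; max(0, 60 - 36) = 24.
Family 2: others sum to 41; max(0, 60 - 41) = 19.
Family 3: others sum to 58; max(0, 60 - 58) = 2.
Family 4: others sum to 54; max(0, 60 - 54) = 6.
Total collected = 24 + 19 + 2 + 6 = 51.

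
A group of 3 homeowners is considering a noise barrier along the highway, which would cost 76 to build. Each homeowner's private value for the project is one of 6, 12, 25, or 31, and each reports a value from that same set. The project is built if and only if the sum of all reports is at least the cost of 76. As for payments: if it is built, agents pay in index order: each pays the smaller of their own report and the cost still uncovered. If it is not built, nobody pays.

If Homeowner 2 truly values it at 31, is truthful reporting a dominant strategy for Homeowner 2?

No

Consider the case where Homeowner 1 reports 25 and Homeowner 3 reports 31.
Truthful report 31: project built, pays 31, utility 31 - 31 = 0.
Report 25 instead: project built, pays 25, utility 31 - 25 = 6.
Since 6 > 0, reporting 25 is strictly better here, so truthful reporting is not dominant.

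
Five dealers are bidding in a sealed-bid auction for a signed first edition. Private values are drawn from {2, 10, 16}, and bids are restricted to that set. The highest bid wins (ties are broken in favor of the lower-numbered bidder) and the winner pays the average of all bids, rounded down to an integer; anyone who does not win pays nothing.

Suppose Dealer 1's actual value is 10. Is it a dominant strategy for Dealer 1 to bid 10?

Consider the case where Dealer 2 bids 2, Dealer 3 bids 2, Dealer 4 bids 2 and Dealer 5 bids 2.
Truthful bid 10: wins, pays 3, utility 10 - 3 = 7.
Bid 2 instead: wins, pays 2, utility 10 - 2 = 8.
Since 8 > 7, bidding 2 is strictly better here, so truthful bidding is not dominant.

No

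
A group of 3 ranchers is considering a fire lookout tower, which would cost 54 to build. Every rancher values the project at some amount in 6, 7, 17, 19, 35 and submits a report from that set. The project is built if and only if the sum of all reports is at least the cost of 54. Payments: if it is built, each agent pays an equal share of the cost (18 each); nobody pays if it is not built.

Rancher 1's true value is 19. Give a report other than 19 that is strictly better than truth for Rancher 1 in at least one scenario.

35

Suppose Rancher 2 reports 6 and Rancher 3 reports 17.
Report 19: project not built, utility 0.
Report 35: project built, pays 18, utility 19 - 18 = 1.
So reporting 35 beats truth here (1 > 0).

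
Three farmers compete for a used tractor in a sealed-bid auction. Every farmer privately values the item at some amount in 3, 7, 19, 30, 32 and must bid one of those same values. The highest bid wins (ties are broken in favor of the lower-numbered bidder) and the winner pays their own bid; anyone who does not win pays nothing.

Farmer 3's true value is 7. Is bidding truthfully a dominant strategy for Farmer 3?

Yes

Check each profile of the others' bids and compare truth against every alternative bid.
Others bid (3, 3): truth gives 0, best alternative gives 0.
Others bid (3, 7): truth gives 0, best alternative gives 0.
Others bid (3, 19): truth gives 0, best alternative gives 0.
Others bid (3, 30): truth gives 0, best alternative gives 0.
Others bid (3, 32): truth gives 0, best alternative gives 0.
Others bid (7, 3): truth gives 0, best alternative gives 0.
(Remaining 19 profiles checked similarly; truth is weakly best in each.)
In every case the truthful bid is at least as good as any alternative, so it is a dominant strategy.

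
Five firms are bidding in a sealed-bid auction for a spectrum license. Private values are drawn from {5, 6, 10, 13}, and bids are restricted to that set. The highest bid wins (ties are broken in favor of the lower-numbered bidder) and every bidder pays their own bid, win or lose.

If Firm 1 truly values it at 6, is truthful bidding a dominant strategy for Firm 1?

No

Consider the case where Firm 2 bids 5, Firm 3 bids 5, Firm 4 bids 5 and Firm 5 bids 5.
Truthful bid 6: wins, pays 6, utility 6 - 6 = 0.
Bid 5 instead: wins, pays 5, utility 6 - 5 = 1.
Since 1 > 0, bidding 5 is strictly better here, so truthful bidding is not dominant.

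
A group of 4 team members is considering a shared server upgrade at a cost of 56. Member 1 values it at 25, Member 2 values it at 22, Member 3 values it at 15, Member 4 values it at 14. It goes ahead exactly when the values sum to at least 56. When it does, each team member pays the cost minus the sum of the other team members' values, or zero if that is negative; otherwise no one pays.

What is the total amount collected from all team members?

Total value 76 ≥ cost 56, so it is built.
Member 1: others sum to 51; max(0, 56 - 51) = 5.
Member 2: others sum to 54; max(0, 56 - 54) = 2.
Member 3: others sum to 61; max(0, 56 - 61) = 0.
Member 4: others sum to 62; max(0, 56 - 62) = 0.
Total collected = 5 + 2 + 0 + 0 = 7.

7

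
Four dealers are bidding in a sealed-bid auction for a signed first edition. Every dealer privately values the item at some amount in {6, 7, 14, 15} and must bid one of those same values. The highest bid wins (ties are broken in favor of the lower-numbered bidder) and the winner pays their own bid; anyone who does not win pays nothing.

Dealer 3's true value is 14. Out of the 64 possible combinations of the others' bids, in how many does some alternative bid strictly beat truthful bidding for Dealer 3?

Others bid (6, 6, 6): truth gives 0; bid 7 gives 7 > 0. Violating.
Others bid (6, 6, 7): truth gives 0; bid 7 gives 7 > 0. Violating.
Others bid (6, 6, 14): truth gives 0; no alternative beats it.
Others bid (6, 6, 15): truth gives 0; no alternative beats it.
(Checking all 64 profiles: 2 have a profitable deviation, 62 do not.)

2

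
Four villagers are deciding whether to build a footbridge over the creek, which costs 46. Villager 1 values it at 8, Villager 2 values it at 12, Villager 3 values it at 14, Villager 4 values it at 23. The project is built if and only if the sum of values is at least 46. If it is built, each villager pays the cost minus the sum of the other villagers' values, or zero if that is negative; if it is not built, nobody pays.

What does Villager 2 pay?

Total value 57 ≥ cost 46, so the project is built.
The other villagers' values sum to 45.
Cost minus that sum is 46 - 45 = 1.

1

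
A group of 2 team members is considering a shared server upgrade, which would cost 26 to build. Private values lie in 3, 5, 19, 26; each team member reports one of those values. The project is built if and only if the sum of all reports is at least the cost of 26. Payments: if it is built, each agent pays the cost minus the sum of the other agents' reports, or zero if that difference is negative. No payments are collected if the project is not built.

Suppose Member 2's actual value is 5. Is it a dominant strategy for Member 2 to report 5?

Check each profile of the others' reports and compare truth against every alternative report.
Others report (26): truth gives 5, best alternative gives 5.
Others report (3): truth gives 0, best alternative gives 0.
Others report (5): truth gives 0, best alternative gives 0.
Others report (19): truth gives 0, best alternative gives 0.
In every case the truthful report is at least as good as any alternative, so it is a dominant strategy.

Yes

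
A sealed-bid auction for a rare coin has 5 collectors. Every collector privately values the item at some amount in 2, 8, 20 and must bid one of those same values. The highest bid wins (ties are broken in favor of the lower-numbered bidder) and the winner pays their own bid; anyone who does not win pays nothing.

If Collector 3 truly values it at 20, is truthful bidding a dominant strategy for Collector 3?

Consider the case where Collector 1 bids 2, Collector 2 bids 2, Collector 4 bids 2 and Collector 5 bids 2.
Truthful bid 20: wins, pays 20, utility 20 - 20 = 0.
Bid 8 instead: wins, pays 8, utility 20 - 8 = 12.
Since 12 > 0, bidding 8 is strictly better here, so truthful bidding is not dominant.

No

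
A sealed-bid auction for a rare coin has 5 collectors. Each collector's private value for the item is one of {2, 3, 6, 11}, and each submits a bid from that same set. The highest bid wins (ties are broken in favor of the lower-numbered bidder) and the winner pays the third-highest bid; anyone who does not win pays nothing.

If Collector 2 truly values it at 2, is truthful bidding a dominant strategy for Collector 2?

Yes

Check each profile of the others' bids and compare truth against every alternative bid.
Others bid (2, 2, 3, 3): truth gives 0, best alternative gives -1.
Others bid (2, 3, 2, 3): truth gives 0, best alternative gives -1.
Others bid (2, 3, 3, 2): truth gives 0, best alternative gives -1.
Others bid (2, 3, 3, 3): truth gives 0, best alternative gives -1.
Others bid (2, 2, 2, 2): truth gives 0, best alternative gives 0.
Others bid (2, 2, 2, 3): truth gives 0, best alternative gives 0.
(Remaining 250 profiles checked similarly; truth is weakly best in each.)
In every case the truthful bid is at least as good as any alternative, so it is a dominant strategy.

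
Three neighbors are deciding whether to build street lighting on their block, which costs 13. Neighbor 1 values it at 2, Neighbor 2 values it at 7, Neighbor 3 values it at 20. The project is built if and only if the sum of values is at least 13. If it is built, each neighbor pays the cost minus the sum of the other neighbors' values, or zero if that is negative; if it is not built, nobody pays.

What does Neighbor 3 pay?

Total value 29 ≥ cost 13, so the project is built.
The other neighbors' values sum to 9.
Cost minus that sum is 13 - 9 = 4.

4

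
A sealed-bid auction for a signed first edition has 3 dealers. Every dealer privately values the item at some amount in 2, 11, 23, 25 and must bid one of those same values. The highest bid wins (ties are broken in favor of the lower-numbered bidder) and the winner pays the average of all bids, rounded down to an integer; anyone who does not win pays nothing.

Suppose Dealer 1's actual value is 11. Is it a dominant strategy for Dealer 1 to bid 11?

Consider the case where Dealer 2 bids 2 and Dealer 3 bids 2.
Truthful bid 11: wins, pays 5, utility 11 - 5 = 6.
Bid 2 instead: wins, pays 2, utility 11 - 2 = 9.
Since 9 > 6, bidding 2 is strictly better here, so truthful bidding is not dominant.

No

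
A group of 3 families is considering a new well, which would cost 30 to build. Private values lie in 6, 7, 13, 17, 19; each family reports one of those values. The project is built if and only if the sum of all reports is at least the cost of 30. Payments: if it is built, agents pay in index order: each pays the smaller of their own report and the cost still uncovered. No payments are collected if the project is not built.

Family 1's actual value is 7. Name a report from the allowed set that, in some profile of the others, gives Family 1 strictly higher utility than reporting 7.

6

Suppose Family 2 reports 6 and Family 3 reports 19.
Report 7: project built, pays 7, utility 7 - 7 = 0.
Report 6: project built, pays 6, utility 7 - 6 = 1.
So reporting 6 beats truth here (1 > 0).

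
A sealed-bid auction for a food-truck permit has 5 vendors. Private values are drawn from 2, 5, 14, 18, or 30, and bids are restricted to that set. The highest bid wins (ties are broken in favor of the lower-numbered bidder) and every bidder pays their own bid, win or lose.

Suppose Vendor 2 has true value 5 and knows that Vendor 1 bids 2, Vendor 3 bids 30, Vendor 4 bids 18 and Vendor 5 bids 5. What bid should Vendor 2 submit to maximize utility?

2

Bid 2: loses but pays 2, utility -2.
Bid 5: loses but pays 5, utility -5.
Bid 14: loses but pays 14, utility -14.
Bid 18: loses but pays 18, utility -18.
Bid 30: wins, pays 30, utility 5 - 30 = -25.
The best choice is 2 with utility -2.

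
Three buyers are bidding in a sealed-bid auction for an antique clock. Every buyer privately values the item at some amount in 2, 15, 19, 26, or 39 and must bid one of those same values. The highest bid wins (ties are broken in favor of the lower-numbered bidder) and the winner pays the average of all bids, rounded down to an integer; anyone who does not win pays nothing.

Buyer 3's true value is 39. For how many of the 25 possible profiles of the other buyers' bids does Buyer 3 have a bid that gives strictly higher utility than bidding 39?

Others bid (2, 2): truth gives 25; bid 15 gives 33 > 25. Violating.
Others bid (2, 15): truth gives 21; bid 19 gives 27 > 21. Violating.
Others bid (2, 19): truth gives 19; bid 26 gives 24 > 19. Violating.
Others bid (15, 2): truth gives 21; bid 19 gives 27 > 21. Violating.
Others bid (2, 26): truth gives 17; no alternative beats it.
Others bid (2, 39): truth gives 0; no alternative beats it.
(Checking all 25 profiles: 9 have a profitable deviation, 16 do not.)

9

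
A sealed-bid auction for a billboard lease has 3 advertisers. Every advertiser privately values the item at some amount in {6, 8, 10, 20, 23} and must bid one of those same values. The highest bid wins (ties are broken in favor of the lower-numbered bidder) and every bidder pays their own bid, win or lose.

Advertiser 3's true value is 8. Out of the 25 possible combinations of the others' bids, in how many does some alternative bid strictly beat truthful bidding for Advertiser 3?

24

Others bid (6, 8): truth gives -8; bid 10 gives -2 > -8. Violating.
Others bid (6, 10): truth gives -8; bid 6 gives -6 > -8. Violating.
Others bid (6, 20): truth gives -8; bid 6 gives -6 > -8. Violating.
Others bid (6, 23): truth gives -8; bid 6 gives -6 > -8. Violating.
Others bid (6, 6): truth gives 0; no alternative beats it.
(Checking all 25 profiles: 24 have a profitable deviation, 1 does not.)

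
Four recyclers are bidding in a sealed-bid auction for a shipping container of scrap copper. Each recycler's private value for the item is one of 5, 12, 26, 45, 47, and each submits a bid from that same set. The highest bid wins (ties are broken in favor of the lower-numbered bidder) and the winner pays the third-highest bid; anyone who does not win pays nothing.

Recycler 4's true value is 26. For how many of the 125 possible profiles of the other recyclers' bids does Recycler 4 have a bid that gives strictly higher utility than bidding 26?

24

Others bid (5, 5, 26): truth gives 0; bid 45 gives 21 > 0. Violating.
Others bid (5, 5, 45): truth gives 0; bid 47 gives 21 > 0. Violating.
Others bid (5, 12, 26): truth gives 0; bid 45 gives 14 > 0. Violating.
Others bid (5, 12, 45): truth gives 0; bid 47 gives 14 > 0. Violating.
Others bid (5, 5, 5): truth gives 21; no alternative beats it.
Others bid (5, 5, 12): truth gives 21; no alternative beats it.
(Checking all 125 profiles: 24 have a profitable deviation, 101 do not.)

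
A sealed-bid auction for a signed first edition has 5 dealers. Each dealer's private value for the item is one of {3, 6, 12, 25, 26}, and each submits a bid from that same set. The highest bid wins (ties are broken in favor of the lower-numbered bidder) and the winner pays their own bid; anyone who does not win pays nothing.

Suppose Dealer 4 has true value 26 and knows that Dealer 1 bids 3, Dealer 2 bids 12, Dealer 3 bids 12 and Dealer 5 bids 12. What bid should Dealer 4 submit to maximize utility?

Bid 3: loses, pays 0, utility 0.
Bid 6: loses, pays 0, utility 0.
Bid 12: loses, pays 0, utility 0.
Bid 25: wins, pays 25, utility 26 - 25 = 1.
Bid 26: wins, pays 26, utility 26 - 26 = 0.
The best choice is 25 with utility 1.

25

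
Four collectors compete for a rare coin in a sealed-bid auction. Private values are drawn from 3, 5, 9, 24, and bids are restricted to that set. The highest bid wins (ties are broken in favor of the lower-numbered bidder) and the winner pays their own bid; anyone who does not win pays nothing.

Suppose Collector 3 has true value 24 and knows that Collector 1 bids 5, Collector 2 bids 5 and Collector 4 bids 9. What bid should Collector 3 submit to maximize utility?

9

Bid 3: loses, pays 0, utility 0.
Bid 5: loses, pays 0, utility 0.
Bid 9: wins, pays 9, utility 24 - 9 = 15.
Bid 24: wins, pays 24, utility 24 - 24 = 0.
The best choice is 9 with utility 15.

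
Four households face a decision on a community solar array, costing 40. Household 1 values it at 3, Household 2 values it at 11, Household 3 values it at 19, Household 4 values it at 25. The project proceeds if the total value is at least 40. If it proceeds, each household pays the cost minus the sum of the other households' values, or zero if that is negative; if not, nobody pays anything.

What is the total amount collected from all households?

8

Total value 58 ≥ cost 40, so it is built.
Household 1: others sum to 55; max(0, 40 - 55) = 0.
Household 2: others sum to 47; max(0, 40 - 47) = 0.
Household 3: others sum to 39; max(0, 40 - 39) = 1.
Household 4: others sum to 33; max(0, 40 - 33) = 7.
Total collected = 0 + 0 + 1 + 7 = 8.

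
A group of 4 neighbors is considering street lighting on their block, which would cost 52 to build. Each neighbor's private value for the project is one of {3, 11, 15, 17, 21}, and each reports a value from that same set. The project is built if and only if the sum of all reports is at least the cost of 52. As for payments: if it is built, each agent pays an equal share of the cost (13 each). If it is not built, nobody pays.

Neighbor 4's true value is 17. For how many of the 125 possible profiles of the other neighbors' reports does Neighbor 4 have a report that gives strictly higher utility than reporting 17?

Others report (3, 11, 17): truth gives 0; report 21 gives 4 > 0. Violating.
Others report (3, 15, 15): truth gives 0; report 21 gives 4 > 0. Violating.
Others report (3, 17, 11): truth gives 0; report 21 gives 4 > 0. Violating.
Others report (11, 3, 17): truth gives 0; report 21 gives 4 > 0. Violating.
Others report (3, 3, 3): truth gives 0; no alternative beats it.
Others report (3, 3, 11): truth gives 0; no alternative beats it.
(Checking all 125 profiles: 10 have a profitable deviation, 115 do not.)

10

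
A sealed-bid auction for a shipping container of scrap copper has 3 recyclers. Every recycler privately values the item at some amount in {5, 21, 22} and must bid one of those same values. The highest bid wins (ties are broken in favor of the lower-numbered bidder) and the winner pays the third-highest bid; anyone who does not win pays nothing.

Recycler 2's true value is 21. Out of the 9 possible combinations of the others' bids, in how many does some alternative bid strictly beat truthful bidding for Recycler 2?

2

Others bid (5, 22): truth gives 0; bid 22 gives 16 > 0. Violating.
Others bid (21, 5): truth gives 0; bid 22 gives 16 > 0. Violating.
Others bid (5, 5): truth gives 16; no alternative beats it.
Others bid (5, 21): truth gives 16; no alternative beats it.
(Checking all 9 profiles: 2 have a profitable deviation, 7 do not.)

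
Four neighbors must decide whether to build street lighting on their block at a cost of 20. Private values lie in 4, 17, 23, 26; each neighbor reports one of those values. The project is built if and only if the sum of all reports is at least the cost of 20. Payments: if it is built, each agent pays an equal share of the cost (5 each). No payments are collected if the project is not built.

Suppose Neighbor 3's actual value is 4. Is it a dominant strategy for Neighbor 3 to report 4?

Yes

Check each profile of the others' reports and compare truth against every alternative report.
Others report (4, 4, 4): truth gives 0, best alternative gives -1.
Others report (4, 4, 17): truth gives -1, best alternative gives -1.
Others report (4, 4, 23): truth gives -1, best alternative gives -1.
Others report (4, 4, 26): truth gives -1, best alternative gives -1.
Others report (4, 17, 4): truth gives -1, best alternative gives -1.
Others report (4, 17, 17): truth gives -1, best alternative gives -1.
(Remaining 58 profiles checked similarly; truth is weakly best in each.)
In every case the truthful report is at least as good as any alternative, so it is a dominant strategy.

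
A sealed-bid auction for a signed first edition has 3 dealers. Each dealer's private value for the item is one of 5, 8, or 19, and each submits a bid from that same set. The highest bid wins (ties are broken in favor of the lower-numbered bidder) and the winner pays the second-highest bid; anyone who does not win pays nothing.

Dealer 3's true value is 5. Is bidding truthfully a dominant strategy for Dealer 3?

Check each profile of the others' bids and compare truth against every alternative bid.
Others bid (5, 5): truth gives 0, best alternative gives 0.
Others bid (5, 8): truth gives 0, best alternative gives 0.
Others bid (5, 19): truth gives 0, best alternative gives 0.
Others bid (8, 5): truth gives 0, best alternative gives 0.
Others bid (8, 8): truth gives 0, best alternative gives 0.
Others bid (8, 19): truth gives 0, best alternative gives 0.
(Remaining 3 profiles checked similarly; truth is weakly best in each.)
In every case the truthful bid is at least as good as any alternative, so it is a dominant strategy.

Yes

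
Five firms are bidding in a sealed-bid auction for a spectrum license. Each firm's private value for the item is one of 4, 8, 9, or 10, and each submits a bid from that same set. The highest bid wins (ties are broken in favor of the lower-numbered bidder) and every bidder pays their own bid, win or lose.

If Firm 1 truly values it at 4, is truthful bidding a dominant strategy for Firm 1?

Check each profile of the others' bids and compare truth against every alternative bid.
Others bid (4, 4, 4, 4): truth gives 0, best alternative gives -4.
Others bid (4, 4, 4, 10): truth gives -4, best alternative gives -6.
Others bid (4, 4, 8, 10): truth gives -4, best alternative gives -6.
Others bid (4, 4, 9, 10): truth gives -4, best alternative gives -6.
Others bid (4, 4, 10, 4): truth gives -4, best alternative gives -6.
Others bid (4, 4, 10, 8): truth gives -4, best alternative gives -6.
(Remaining 250 profiles checked similarly; truth is weakly best in each.)
In every case the truthful bid is at least as good as any alternative, so it is a dominant strategy.

Yes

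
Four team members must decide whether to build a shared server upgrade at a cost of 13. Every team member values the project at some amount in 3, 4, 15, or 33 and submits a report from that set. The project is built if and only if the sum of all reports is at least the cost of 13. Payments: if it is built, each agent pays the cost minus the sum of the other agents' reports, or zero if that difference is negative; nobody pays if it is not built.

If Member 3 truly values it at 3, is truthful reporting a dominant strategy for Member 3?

Check each profile of the others' reports and compare truth against every alternative report.
Others report (3, 3, 3): truth gives 0, best alternative gives -1.
Others report (3, 3, 15): truth gives 3, best alternative gives 3.
Others report (3, 3, 33): truth gives 3, best alternative gives 3.
Others report (3, 4, 15): truth gives 3, best alternative gives 3.
Others report (3, 4, 33): truth gives 3, best alternative gives 3.
Others report (3, 15, 3): truth gives 3, best alternative gives 3.
(Remaining 58 profiles checked similarly; truth is weakly best in each.)
In every case the truthful report is at least as good as any alternative, so it is a dominant strategy.

Yes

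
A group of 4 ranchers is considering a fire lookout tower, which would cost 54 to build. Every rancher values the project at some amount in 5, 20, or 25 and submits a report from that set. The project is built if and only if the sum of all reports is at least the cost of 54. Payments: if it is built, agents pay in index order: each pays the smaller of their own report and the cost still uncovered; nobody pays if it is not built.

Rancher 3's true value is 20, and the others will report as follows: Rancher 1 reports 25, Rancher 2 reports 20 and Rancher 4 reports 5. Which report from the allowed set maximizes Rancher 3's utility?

Report 5: project built, pays 5, utility 20 - 5 = 15.
Report 20: project built, pays 9, utility 20 - 9 = 11.
Report 25: project built, pays 9, utility 20 - 9 = 11.
The best choice is 5 with utility 15.

5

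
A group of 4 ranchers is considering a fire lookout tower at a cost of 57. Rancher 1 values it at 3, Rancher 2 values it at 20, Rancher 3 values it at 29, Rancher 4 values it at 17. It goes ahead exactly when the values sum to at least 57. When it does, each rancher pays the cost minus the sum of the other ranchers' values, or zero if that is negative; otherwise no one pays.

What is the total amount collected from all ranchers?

Total value 69 ≥ cost 57, so it is built.
Rancher 1: others sum to 66; max(0, 57 - 66) = 0.
Rancher 2: others sum to 49; max(0, 57 - 49) = 8.
Rancher 3: others sum to 40; max(0, 57 - 40) = 17.
Rancher 4: others sum to 52; max(0, 57 - 52) = 5.
Total collected = 0 + 8 + 17 + 5 = 30.

30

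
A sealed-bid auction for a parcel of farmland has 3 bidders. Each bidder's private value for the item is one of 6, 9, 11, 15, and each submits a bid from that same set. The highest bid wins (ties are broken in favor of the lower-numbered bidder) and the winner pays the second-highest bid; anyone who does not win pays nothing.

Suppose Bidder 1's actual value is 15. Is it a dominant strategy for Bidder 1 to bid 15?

Check each profile of the others' bids and compare truth against every alternative bid.
Others bid (6, 6): truth gives 9, best alternative gives 9.
Others bid (6, 9): truth gives 6, best alternative gives 6.
Others bid (9, 6): truth gives 6, best alternative gives 6.
Others bid (9, 9): truth gives 6, best alternative gives 6.
Others bid (6, 11): truth gives 4, best alternative gives 4.
Others bid (9, 11): truth gives 4, best alternative gives 4.
(Remaining 10 profiles checked similarly; truth is weakly best in each.)
In every case the truthful bid is at least as good as any alternative, so it is a dominant strategy.

Yes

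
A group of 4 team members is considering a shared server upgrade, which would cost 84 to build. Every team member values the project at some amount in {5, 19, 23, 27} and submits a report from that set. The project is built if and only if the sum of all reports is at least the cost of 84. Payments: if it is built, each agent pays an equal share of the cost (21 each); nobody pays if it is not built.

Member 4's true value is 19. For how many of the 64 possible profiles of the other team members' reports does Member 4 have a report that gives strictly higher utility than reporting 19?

Others report (19, 19, 27): truth gives -2; report 5 gives 0 > -2. Violating.
Others report (19, 23, 23): truth gives -2; report 5 gives 0 > -2. Violating.
Others report (19, 23, 27): truth gives -2; report 5 gives 0 > -2. Violating.
Others report (19, 27, 19): truth gives -2; report 5 gives 0 > -2. Violating.
Others report (5, 5, 5): truth gives 0; no alternative beats it.
Others report (5, 5, 19): truth gives 0; no alternative beats it.
(Checking all 64 profiles: 22 have a profitable deviation, 42 do not.)

22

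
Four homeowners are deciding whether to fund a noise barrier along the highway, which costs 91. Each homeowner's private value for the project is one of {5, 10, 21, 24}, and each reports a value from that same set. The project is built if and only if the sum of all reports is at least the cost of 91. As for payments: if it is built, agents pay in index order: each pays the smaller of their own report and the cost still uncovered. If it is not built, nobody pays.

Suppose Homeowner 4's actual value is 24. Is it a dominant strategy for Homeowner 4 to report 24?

Yes

Check each profile of the others' reports and compare truth against every alternative report.
Others report (21, 24, 24): truth gives 2, best alternative gives 0.
Others report (24, 21, 24): truth gives 2, best alternative gives 0.
Others report (24, 24, 21): truth gives 2, best alternative gives 0.
Others report (24, 24, 24): truth gives 5, best alternative gives 5.
Others report (5, 5, 5): truth gives 0, best alternative gives 0.
Others report (5, 5, 10): truth gives 0, best alternative gives 0.
(Remaining 58 profiles checked similarly; truth is weakly best in each.)
In every case the truthful report is at least as good as any alternative, so it is a dominant strategy.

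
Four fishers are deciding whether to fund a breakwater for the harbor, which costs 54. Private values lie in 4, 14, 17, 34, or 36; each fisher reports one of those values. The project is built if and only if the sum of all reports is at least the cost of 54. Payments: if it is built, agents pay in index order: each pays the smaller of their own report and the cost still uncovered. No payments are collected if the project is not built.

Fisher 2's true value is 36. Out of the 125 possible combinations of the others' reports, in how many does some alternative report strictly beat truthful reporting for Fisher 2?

124

Others report (4, 4, 14): truth gives 0; report 34 gives 2 > 0. Violating.
Others report (4, 4, 17): truth gives 0; report 34 gives 2 > 0. Violating.
Others report (4, 4, 34): truth gives 0; report 14 gives 22 > 0. Violating.
Others report (4, 4, 36): truth gives 0; report 14 gives 22 > 0. Violating.
Others report (4, 4, 4): truth gives 0; no alternative beats it.
(Checking all 125 profiles: 124 have a profitable deviation, 1 does not.)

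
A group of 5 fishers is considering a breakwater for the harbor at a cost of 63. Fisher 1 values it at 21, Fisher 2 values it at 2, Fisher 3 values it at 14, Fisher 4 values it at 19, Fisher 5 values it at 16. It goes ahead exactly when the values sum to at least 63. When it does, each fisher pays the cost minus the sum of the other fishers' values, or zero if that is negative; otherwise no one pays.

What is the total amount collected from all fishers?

34

Total value 72 ≥ cost 63, so it is built.
Fisher 1: others sum to 51; max(0, 63 - 51) = 12.
Fisher 2: others sum to 70; max(0, 63 - 70) = 0.
Fisher 3: others sum to 58; max(0, 63 - 58) = 5.
Fisher 4: others sum to 53; max(0, 63 - 53) = 10.
Fisher 5: others sum to 56; max(0, 63 - 56) = 7.
Total collected = 12 + 0 + 5 + 10 + 7 = 34.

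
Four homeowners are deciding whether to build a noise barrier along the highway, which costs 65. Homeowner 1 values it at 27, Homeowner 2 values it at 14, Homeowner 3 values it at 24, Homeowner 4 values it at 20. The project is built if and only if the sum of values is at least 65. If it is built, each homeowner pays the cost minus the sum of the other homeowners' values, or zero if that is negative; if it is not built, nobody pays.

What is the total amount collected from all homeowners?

Total value 85 ≥ cost 65, so it is built.
Homeowner 1: others sum to 58; max(0, 65 - 58) = 7.
Homeowner 2: others sum to 71; max(0, 65 - 71) = 0.
Homeowner 3: others sum to 61; max(0, 65 - 61) = 4.
Homeowner 4: others sum to 65; max(0, 65 - 65) = 0.
Total collected = 7 + 0 + 4 + 0 = 11.

11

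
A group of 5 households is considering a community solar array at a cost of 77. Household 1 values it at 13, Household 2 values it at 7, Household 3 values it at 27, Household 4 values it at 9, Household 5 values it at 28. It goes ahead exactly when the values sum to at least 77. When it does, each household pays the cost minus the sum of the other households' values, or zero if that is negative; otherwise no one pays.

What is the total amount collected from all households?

Total value 84 ≥ cost 77, so it is built.
Household 1: others sum to 71; max(0, 77 - 71) = 6.
Household 2: others sum to 77; max(0, 77 - 77) = 0.
Household 3: others sum to 57; max(0, 77 - 57) = 20.
Household 4: others sum to 75; max(0, 77 - 75) = 2.
Household 5: others sum to 56; max(0, 77 - 56) = 21.
Total collected = 6 + 0 + 20 + 2 + 21 = 49.

49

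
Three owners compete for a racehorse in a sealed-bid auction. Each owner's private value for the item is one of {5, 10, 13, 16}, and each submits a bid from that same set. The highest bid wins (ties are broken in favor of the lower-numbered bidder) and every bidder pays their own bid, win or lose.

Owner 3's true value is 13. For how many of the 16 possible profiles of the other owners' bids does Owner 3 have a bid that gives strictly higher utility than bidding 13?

Others bid (5, 5): truth gives 0; bid 10 gives 3 > 0. Violating.
Others bid (5, 13): truth gives -13; bid 16 gives -3 > -13. Violating.
Others bid (5, 16): truth gives -13; bid 5 gives -5 > -13. Violating.
Others bid (10, 13): truth gives -13; bid 16 gives -3 > -13. Violating.
Others bid (5, 10): truth gives 0; no alternative beats it.
Others bid (10, 5): truth gives 0; no alternative beats it.
(Checking all 16 profiles: 13 have a profitable deviation, 3 do not.)

13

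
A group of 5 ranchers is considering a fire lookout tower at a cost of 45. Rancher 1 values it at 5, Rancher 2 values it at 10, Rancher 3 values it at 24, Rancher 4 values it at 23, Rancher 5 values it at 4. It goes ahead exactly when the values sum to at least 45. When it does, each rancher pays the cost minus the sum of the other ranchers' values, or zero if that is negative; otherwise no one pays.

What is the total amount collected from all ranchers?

Total value 66 ≥ cost 45, so it is built.
Rancher 1: others sum to 61; max(0, 45 - 61) = 0.
Rancher 2: others sum to 56; max(0, 45 - 56) = 0.
Rancher 3: others sum to 42; max(0, 45 - 42) = 3.
Rancher 4: others sum to 43; max(0, 45 - 43) = 2.
Rancher 5: others sum to 62; max(0, 45 - 62) = 0.
Total collected = 0 + 0 + 3 + 2 + 0 = 5.

5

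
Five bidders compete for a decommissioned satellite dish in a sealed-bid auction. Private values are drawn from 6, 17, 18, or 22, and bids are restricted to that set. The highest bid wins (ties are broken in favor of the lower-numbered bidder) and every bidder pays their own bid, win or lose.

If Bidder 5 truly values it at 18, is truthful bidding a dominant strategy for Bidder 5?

Consider the case where Bidder 1 bids 6, Bidder 2 bids 6, Bidder 3 bids 6 and Bidder 4 bids 6.
Truthful bid 18: wins, pays 18, utility 18 - 18 = 0.
Bid 17 instead: wins, pays 17, utility 18 - 17 = 1.
Since 1 > 0, bidding 17 is strictly better here, so truthful bidding is not dominant.

No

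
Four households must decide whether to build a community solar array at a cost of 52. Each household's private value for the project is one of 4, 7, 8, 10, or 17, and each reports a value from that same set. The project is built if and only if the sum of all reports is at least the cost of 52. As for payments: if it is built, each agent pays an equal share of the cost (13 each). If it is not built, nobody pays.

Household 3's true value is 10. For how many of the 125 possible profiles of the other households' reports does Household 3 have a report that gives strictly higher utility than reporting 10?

Others report (8, 17, 17): truth gives -3; report 4 gives 0 > -3. Violating.
Others report (10, 17, 17): truth gives -3; report 4 gives 0 > -3. Violating.
Others report (17, 8, 17): truth gives -3; report 4 gives 0 > -3. Violating.
Others report (17, 10, 17): truth gives -3; report 4 gives 0 > -3. Violating.
Others report (4, 4, 4): truth gives 0; no alternative beats it.
Others report (4, 4, 7): truth gives 0; no alternative beats it.
(Checking all 125 profiles: 6 have a profitable deviation, 119 do not.)

6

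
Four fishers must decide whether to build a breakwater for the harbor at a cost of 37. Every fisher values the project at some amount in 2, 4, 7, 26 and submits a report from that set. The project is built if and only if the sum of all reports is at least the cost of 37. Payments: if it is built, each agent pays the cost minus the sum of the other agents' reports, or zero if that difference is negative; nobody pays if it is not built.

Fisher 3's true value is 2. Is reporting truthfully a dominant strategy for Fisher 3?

Check each profile of the others' reports and compare truth against every alternative report.
Others report (4, 4, 26): truth gives 0, best alternative gives -1.
Others report (4, 26, 4): truth gives 0, best alternative gives -1.
Others report (26, 4, 4): truth gives 0, best alternative gives -1.
Others report (2, 26, 26): truth gives 2, best alternative gives 2.
Others report (4, 7, 26): truth gives 2, best alternative gives 2.
Others report (4, 26, 7): truth gives 2, best alternative gives 2.
(Remaining 58 profiles checked similarly; truth is weakly best in each.)
In every case the truthful report is at least as good as any alternative, so it is a dominant strategy.

Yes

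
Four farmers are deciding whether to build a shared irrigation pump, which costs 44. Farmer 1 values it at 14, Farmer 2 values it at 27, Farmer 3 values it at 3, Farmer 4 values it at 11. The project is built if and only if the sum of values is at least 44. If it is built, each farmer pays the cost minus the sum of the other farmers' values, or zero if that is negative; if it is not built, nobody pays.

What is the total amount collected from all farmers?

19

Total value 55 ≥ cost 44, so it is built.
Farmer 1: others sum to 41; max(0, 44 - 41) = 3.
Farmer 2: others sum to 28; max(0, 44 - 28) = 16.
Farmer 3: others sum to 52; max(0, 44 - 52) = 0.
Farmer 4: others sum to 44; max(0, 44 - 44) = 0.
Total collected = 3 + 16 + 0 + 0 = 19.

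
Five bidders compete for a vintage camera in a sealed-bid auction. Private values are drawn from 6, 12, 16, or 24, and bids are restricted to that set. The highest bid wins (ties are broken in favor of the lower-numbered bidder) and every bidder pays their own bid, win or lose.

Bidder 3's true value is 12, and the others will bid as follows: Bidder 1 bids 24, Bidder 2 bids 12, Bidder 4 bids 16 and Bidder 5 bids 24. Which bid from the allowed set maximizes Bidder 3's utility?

6

Bid 6: loses but pays 6, utility -6.
Bid 12: loses but pays 12, utility -12.
Bid 16: loses but pays 16, utility -16.
Bid 24: loses but pays 24, utility -24.
The best choice is 6 with utility -6.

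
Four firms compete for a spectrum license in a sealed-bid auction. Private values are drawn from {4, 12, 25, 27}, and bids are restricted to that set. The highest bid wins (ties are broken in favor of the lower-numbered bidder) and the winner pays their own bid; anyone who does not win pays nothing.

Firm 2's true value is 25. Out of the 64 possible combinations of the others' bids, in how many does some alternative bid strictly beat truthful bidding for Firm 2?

Others bid (4, 4, 4): truth gives 0; bid 12 gives 13 > 0. Violating.
Others bid (4, 4, 12): truth gives 0; bid 12 gives 13 > 0. Violating.
Others bid (4, 12, 4): truth gives 0; bid 12 gives 13 > 0. Violating.
Others bid (4, 12, 12): truth gives 0; bid 12 gives 13 > 0. Violating.
Others bid (4, 4, 25): truth gives 0; no alternative beats it.
Others bid (4, 4, 27): truth gives 0; no alternative beats it.
(Checking all 64 profiles: 4 have a profitable deviation, 60 do not.)

4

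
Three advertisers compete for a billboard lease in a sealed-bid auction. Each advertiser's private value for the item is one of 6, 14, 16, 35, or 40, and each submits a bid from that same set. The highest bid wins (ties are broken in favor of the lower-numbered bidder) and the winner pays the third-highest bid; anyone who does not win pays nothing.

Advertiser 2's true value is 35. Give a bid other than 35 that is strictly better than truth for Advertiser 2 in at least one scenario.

Suppose Advertiser 1 bids 6 and Advertiser 3 bids 40.
Bid 35: loses, pays 0, utility 0.
Bid 40: wins, pays 6, utility 35 - 6 = 29.
So bidding 40 beats truth here (29 > 0).

40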